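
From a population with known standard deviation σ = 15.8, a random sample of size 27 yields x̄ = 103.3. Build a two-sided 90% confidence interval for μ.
(98.30, 108.30)

z-interval (σ known):
z* = 1.645 for 90% confidence

Margin of error = z* · σ/√n = 1.645 · 15.8/√27 = 5.00

CI: (103.3 - 5.00, 103.3 + 5.00) = (98.30, 108.30)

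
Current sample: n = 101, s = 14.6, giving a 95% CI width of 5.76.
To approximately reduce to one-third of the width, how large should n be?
n ≈ 909

CI width ∝ 1/√n
To reduce width by factor 3, need √n to grow by 3 → need 3² = 9 times as many samples.

Current: n = 101, width = 5.76
New: n = 909, width ≈ 1.90

Width reduced by factor of 5.76/1.90 = 3.03.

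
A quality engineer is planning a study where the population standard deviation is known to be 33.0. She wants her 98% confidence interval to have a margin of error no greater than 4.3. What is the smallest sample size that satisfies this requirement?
n ≥ 319

For margin E ≤ 4.3:
n ≥ (z* · σ / E)²
n ≥ (2.326 · 33.0 / 4.3)²
n ≥ 318.65

Minimum n = 319 (rounding up)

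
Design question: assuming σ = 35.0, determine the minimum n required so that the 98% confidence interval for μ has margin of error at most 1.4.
n ≥ 3382

For margin E ≤ 1.4:
n ≥ (z* · σ / E)²
n ≥ (2.326 · 35.0 / 1.4)²
n ≥ 3381.42

Minimum n = 3382 (rounding up)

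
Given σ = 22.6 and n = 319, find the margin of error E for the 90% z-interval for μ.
Margin of error = 2.08

Margin of error = z* · σ/√n
= 1.645 · 22.6/√319
= 1.645 · 22.6/17.8606
= 2.08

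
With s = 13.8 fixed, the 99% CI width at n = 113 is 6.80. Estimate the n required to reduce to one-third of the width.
n ≈ 1017

CI width ∝ 1/√n
To reduce width by factor 3, need √n to grow by 3 → need 3² = 9 times as many samples.

Current: n = 113, width = 6.80
New: n = 1017, width ≈ 2.23

Width reduced by factor of 6.80/2.23 = 3.05.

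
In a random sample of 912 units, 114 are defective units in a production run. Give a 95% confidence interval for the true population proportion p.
(0.104, 0.146)

Proportion CI:
p̂ = 114/912 = 0.12500
SE = √(p̂(1-p̂)/n) = √(0.12500 · 0.87500 / 912) = 0.01095

z* = 1.960
Margin = z* · SE = 1.960 · 0.01095 = 0.0215

CI: 0.12500 ± 0.0215 = (0.104, 0.146)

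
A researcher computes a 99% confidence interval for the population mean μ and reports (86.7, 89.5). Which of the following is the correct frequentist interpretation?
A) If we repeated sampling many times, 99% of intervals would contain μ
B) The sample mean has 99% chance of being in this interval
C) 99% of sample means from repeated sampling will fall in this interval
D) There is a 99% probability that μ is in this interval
A

A) Correct — this is the frequentist long-run coverage interpretation.
B) Wrong — x̄ is observed and sits in the interval by construction.
C) Wrong — coverage applies to intervals containing μ, not to future x̄ values.
D) Wrong — μ is fixed; the randomness lives in the interval, not in μ.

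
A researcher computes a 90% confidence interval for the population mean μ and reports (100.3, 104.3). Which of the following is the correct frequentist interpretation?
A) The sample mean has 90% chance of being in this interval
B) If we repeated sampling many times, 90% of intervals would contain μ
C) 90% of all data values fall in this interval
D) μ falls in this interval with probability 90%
B

A) Wrong — x̄ is observed and sits in the interval by construction.
B) Correct — this is the frequentist long-run coverage interpretation.
C) Wrong — a CI is about the parameter μ, not individual data values.
D) Wrong — μ is fixed; the randomness lives in the interval, not in μ.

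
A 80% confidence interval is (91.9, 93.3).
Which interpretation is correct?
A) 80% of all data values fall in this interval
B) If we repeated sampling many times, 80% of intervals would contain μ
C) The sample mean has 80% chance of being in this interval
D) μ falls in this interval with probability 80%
B

A) Wrong — a CI is about the parameter μ, not individual data values.
B) Correct — this is the frequentist long-run coverage interpretation.
C) Wrong — x̄ is observed and sits in the interval by construction.
D) Wrong — μ is fixed; the randomness lives in the interval, not in μ.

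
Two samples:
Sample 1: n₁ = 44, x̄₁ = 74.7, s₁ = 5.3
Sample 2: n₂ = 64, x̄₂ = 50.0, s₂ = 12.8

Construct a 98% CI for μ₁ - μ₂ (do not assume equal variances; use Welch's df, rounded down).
(20.47, 28.93)

Difference: x̄₁ - x̄₂ = 24.70
SE = √(s₁²/n₁ + s₂²/n₂) = √(5.3²/44 + 12.8²/64) = 1.7884
df = 90.13 → 90 (Welch–Satterthwaite, rounded down)
t* = 2.368

CI: 24.70 ± 2.368 · 1.7884 = 24.70 ± 4.23 = (20.47, 28.93)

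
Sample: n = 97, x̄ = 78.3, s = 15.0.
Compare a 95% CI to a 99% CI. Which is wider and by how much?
99% CI is wider by 1.95

df = 96
95% CI: t* = 1.985, (75.28, 81.32), width = 2 · t* · s/√n = 6.05
99% CI: t* = 2.628, (74.30, 82.30), width = 2 · t* · s/√n = 8.00

The 99% CI is wider by 8.00 - 6.05 = 1.95.
Higher confidence requires a wider interval.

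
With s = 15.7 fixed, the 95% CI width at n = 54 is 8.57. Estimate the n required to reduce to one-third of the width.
n ≈ 486

CI width ∝ 1/√n
To reduce width by factor 3, need √n to grow by 3 → need 3² = 9 times as many samples.

Current: n = 54, width = 8.57
New: n = 486, width ≈ 2.80

Width reduced by factor of 8.57/2.80 = 3.06.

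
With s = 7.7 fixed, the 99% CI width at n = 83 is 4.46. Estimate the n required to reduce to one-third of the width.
n ≈ 747

CI width ∝ 1/√n
To reduce width by factor 3, need √n to grow by 3 → need 3² = 9 times as many samples.

Current: n = 83, width = 4.46
New: n = 747, width ≈ 1.45

Width reduced by factor of 4.46/1.45 = 3.08.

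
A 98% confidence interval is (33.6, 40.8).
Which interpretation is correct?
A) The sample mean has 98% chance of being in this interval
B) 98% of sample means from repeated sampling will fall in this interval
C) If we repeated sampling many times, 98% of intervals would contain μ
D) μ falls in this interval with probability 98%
C

A) Wrong — x̄ is observed and sits in the interval by construction.
B) Wrong — coverage applies to intervals containing μ, not to future x̄ values.
C) Correct — this is the frequentist long-run coverage interpretation.
D) Wrong — μ is fixed; the randomness lives in the interval, not in μ.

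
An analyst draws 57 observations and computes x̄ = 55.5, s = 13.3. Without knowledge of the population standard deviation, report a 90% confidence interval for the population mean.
(52.55, 58.45)

t-interval (σ unknown):
df = n - 1 = 56
t* = 1.673 for 90% confidence

Margin of error = t* · s/√n = 1.673 · 13.3/√57 = 2.95

CI: (52.55, 58.45)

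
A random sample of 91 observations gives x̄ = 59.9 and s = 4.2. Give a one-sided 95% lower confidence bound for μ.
μ ≥ 59.17

Lower bound (one-sided):
t* = 1.662 (one-sided for 95%)
Lower bound = x̄ - t* · s/√n = 59.9 - 1.662 · 4.2/√91 = 59.17

We are 95% confident that μ ≥ 59.17.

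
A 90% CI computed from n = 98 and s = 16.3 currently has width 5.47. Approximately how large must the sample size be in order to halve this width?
n ≈ 392

CI width ∝ 1/√n
To reduce width by factor 2, need √n to grow by 2 → need 2² = 4 times as many samples.

Current: n = 98, width = 5.47
New: n = 392, width ≈ 2.72

Width reduced by factor of 5.47/2.72 = 2.01.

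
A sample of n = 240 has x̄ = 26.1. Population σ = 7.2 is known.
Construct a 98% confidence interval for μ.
(25.02, 27.18)

z-interval (σ known):
z* = 2.326 for 98% confidence

Margin of error = z* · σ/√n = 2.326 · 7.2/√240 = 1.08

CI: (26.1 - 1.08, 26.1 + 1.08) = (25.02, 27.18)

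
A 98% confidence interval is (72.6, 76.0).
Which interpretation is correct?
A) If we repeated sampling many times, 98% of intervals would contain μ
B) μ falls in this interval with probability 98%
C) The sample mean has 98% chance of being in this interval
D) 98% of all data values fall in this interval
A

A) Correct — this is the frequentist long-run coverage interpretation.
B) Wrong — μ is fixed; the randomness lives in the interval, not in μ.
C) Wrong — x̄ is observed and sits in the interval by construction.
D) Wrong — a CI is about the parameter μ, not individual data values.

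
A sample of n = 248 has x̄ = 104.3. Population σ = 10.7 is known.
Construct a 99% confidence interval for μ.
(102.55, 106.05)

z-interval (σ known):
z* = 2.576 for 99% confidence

Margin of error = z* · σ/√n = 2.576 · 10.7/√248 = 1.75

CI: (104.3 - 1.75, 104.3 + 1.75) = (102.55, 106.05)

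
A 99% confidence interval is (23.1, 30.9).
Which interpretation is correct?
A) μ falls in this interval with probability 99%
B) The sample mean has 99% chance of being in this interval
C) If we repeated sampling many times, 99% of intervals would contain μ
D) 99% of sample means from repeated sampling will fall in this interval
C

A) Wrong — μ is fixed; the randomness lives in the interval, not in μ.
B) Wrong — x̄ is observed and sits in the interval by construction.
C) Correct — this is the frequentist long-run coverage interpretation.
D) Wrong — coverage applies to intervals containing μ, not to future x̄ values.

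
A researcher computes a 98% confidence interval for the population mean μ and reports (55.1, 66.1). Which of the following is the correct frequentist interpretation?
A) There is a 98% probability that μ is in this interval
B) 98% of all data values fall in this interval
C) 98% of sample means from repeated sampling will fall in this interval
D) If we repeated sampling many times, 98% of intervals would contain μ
D

A) Wrong — μ is fixed; the randomness lives in the interval, not in μ.
B) Wrong — a CI is about the parameter μ, not individual data values.
C) Wrong — coverage applies to intervals containing μ, not to future x̄ values.
D) Correct — this is the frequentist long-run coverage interpretation.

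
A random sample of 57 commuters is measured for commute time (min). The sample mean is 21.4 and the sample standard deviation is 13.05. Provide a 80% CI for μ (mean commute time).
(19.16, 23.64)

t-interval (σ unknown):
df = n - 1 = 56
t* = 1.297 for 80% confidence

Margin of error = t* · s/√n = 1.297 · 13.05/√57 = 2.24

CI: (19.16, 23.64)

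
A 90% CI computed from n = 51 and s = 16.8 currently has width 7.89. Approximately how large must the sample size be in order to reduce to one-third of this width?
n ≈ 459

CI width ∝ 1/√n
To reduce width by factor 3, need √n to grow by 3 → need 3² = 9 times as many samples.

Current: n = 51, width = 7.89
New: n = 459, width ≈ 2.58

Width reduced by factor of 7.89/2.58 = 3.06.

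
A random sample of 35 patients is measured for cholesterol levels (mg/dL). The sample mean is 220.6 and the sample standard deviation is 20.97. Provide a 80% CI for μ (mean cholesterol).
(215.97, 225.23)

t-interval (σ unknown):
df = n - 1 = 34
t* = 1.307 for 80% confidence

Margin of error = t* · s/√n = 1.307 · 20.97/√35 = 4.63

CI: (215.97, 225.23)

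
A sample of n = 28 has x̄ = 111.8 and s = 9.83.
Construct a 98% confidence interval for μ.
(107.21, 116.39)

t-interval (σ unknown):
df = n - 1 = 27
t* = 2.473 for 98% confidence

Margin of error = t* · s/√n = 2.473 · 9.83/√28 = 4.59

CI: (107.21, 116.39)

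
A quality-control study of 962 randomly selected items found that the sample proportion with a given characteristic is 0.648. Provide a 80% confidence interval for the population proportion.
(0.628, 0.668)

Proportion CI:
SE = √(p̂(1-p̂)/n) = √(0.648 · 0.352 / 962) = 0.01540

z* = 1.282
Margin = z* · SE = 1.282 · 0.01540 = 0.0197

CI: 0.648 ± 0.0197 = (0.628, 0.668)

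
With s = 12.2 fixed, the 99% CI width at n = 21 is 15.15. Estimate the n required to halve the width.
n ≈ 84

CI width ∝ 1/√n
To reduce width by factor 2, need √n to grow by 2 → need 2² = 4 times as many samples.

Current: n = 21, width = 15.15
New: n = 84, width ≈ 7.02

Width reduced by factor of 15.15/7.02 = 2.16.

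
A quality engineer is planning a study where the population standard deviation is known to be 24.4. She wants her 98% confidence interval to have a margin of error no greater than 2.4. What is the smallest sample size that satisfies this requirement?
n ≥ 560

For margin E ≤ 2.4:
n ≥ (z* · σ / E)²
n ≥ (2.326 · 24.4 / 2.4)²
n ≥ 559.21

Minimum n = 560 (rounding up)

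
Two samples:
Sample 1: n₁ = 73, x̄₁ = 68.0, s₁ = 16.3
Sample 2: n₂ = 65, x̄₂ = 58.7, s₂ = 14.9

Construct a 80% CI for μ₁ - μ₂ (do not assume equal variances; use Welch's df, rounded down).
(5.88, 12.72)

Difference: x̄₁ - x̄₂ = 9.30
SE = √(s₁²/n₁ + s₂²/n₂) = √(16.3²/73 + 14.9²/65) = 2.6561
df = 135.90 → 135 (Welch–Satterthwaite, rounded down)
t* = 1.288

CI: 9.30 ± 1.288 · 2.6561 = 9.30 ± 3.42 = (5.88, 12.72)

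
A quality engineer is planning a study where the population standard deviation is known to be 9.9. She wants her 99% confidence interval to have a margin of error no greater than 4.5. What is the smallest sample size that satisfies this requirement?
n ≥ 33

For margin E ≤ 4.5:
n ≥ (z* · σ / E)²
n ≥ (2.576 · 9.9 / 4.5)²
n ≥ 32.12

Minimum n = 33 (rounding up)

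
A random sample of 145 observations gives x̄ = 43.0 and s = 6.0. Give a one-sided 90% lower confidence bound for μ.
μ ≥ 42.36

Lower bound (one-sided):
t* = 1.287 (one-sided for 90%)
Lower bound = x̄ - t* · s/√n = 43.0 - 1.287 · 6.0/√145 = 42.36

We are 90% confident that μ ≥ 42.36.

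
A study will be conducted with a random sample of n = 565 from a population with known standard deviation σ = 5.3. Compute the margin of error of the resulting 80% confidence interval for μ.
Margin of error = 0.29

Margin of error = z* · σ/√n
= 1.282 · 5.3/√565
= 1.282 · 5.3/23.7697
= 0.29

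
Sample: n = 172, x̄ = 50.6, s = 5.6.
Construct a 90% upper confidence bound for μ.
μ ≤ 51.15

Upper bound (one-sided):
t* = 1.287 (one-sided for 90%)
Upper bound = x̄ + t* · s/√n = 50.6 + 1.287 · 5.6/√172 = 51.15

We are 90% confident that μ ≤ 51.15.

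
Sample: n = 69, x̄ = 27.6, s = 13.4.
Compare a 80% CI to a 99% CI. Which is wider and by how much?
99% CI is wider by 4.38

df = 68
80% CI: t* = 1.294, (25.51, 29.69), width = 2 · t* · s/√n = 4.17
99% CI: t* = 2.650, (23.33, 31.87), width = 2 · t* · s/√n = 8.55

The 99% CI is wider by 8.55 - 4.17 = 4.38.
Higher confidence requires a wider interval.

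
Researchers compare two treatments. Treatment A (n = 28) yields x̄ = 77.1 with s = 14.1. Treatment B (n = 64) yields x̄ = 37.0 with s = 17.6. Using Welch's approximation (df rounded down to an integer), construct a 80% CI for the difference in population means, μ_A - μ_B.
(35.63, 44.57)

Difference: x̄₁ - x̄₂ = 40.10
SE = √(s₁²/n₁ + s₂²/n₂) = √(14.1²/28 + 17.6²/64) = 3.4555
df = 63.67 → 63 (Welch–Satterthwaite, rounded down)
t* = 1.295

CI: 40.10 ± 1.295 · 3.4555 = 40.10 ± 4.47 = (35.63, 44.57)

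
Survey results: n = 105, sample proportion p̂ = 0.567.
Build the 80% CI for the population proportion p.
(0.505, 0.629)

Proportion CI:
SE = √(p̂(1-p̂)/n) = √(0.567 · 0.433 / 105) = 0.04835

z* = 1.282
Margin = z* · SE = 1.282 · 0.04835 = 0.0620

CI: 0.567 ± 0.0620 = (0.505, 0.629)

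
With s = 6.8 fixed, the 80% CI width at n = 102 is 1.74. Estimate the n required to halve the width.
n ≈ 408

CI width ∝ 1/√n
To reduce width by factor 2, need √n to grow by 2 → need 2² = 4 times as many samples.

Current: n = 102, width = 1.74
New: n = 408, width ≈ 0.86

Width reduced by factor of 1.74/0.86 = 2.02.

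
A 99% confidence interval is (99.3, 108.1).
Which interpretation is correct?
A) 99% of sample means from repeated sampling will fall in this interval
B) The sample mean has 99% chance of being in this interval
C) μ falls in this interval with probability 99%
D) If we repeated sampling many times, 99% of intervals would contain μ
D

A) Wrong — coverage applies to intervals containing μ, not to future x̄ values.
B) Wrong — x̄ is observed and sits in the interval by construction.
C) Wrong — μ is fixed; the randomness lives in the interval, not in μ.
D) Correct — this is the frequentist long-run coverage interpretation.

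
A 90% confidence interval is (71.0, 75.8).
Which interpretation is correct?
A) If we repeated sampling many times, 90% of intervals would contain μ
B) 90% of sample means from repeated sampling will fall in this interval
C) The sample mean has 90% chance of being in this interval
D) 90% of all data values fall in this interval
A

A) Correct — this is the frequentist long-run coverage interpretation.
B) Wrong — coverage applies to intervals containing μ, not to future x̄ values.
C) Wrong — x̄ is observed and sits in the interval by construction.
D) Wrong — a CI is about the parameter μ, not individual data values.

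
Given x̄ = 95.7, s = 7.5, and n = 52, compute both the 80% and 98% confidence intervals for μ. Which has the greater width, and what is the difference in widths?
98% CI is wider by 2.30

df = 51
80% CI: t* = 1.298, (94.35, 97.05), width = 2 · t* · s/√n = 2.70
98% CI: t* = 2.402, (93.20, 98.20), width = 2 · t* · s/√n = 5.00

The 98% CI is wider by 5.00 - 2.70 = 2.30.
Higher confidence requires a wider interval.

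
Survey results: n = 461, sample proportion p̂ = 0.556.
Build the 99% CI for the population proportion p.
(0.496, 0.616)

Proportion CI:
SE = √(p̂(1-p̂)/n) = √(0.556 · 0.444 / 461) = 0.02314

z* = 2.576
Margin = z* · SE = 2.576 · 0.02314 = 0.0596

CI: 0.556 ± 0.0596 = (0.496, 0.616)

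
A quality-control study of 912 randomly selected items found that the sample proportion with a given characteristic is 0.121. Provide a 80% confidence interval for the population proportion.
(0.107, 0.135)

Proportion CI:
SE = √(p̂(1-p̂)/n) = √(0.121 · 0.879 / 912) = 0.01080

z* = 1.282
Margin = z* · SE = 1.282 · 0.01080 = 0.0138

CI: 0.121 ± 0.0138 = (0.107, 0.135)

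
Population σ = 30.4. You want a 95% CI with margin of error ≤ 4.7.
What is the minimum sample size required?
n ≥ 161

For margin E ≤ 4.7:
n ≥ (z* · σ / E)²
n ≥ (1.960 · 30.4 / 4.7)²
n ≥ 160.72

Minimum n = 161 (rounding up)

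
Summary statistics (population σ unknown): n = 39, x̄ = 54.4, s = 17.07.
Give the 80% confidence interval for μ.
(50.84, 57.96)

t-interval (σ unknown):
df = n - 1 = 38
t* = 1.304 for 80% confidence

Margin of error = t* · s/√n = 1.304 · 17.07/√39 = 3.56

CI: (50.84, 57.96)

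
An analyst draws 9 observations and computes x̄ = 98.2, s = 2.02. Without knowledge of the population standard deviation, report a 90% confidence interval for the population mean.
(96.95, 99.45)

t-interval (σ unknown):
df = n - 1 = 8
t* = 1.860 for 90% confidence

Margin of error = t* · s/√n = 1.860 · 2.02/√9 = 1.25

CI: (96.95, 99.45)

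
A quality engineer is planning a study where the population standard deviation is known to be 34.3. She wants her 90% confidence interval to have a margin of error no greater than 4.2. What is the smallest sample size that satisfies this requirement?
n ≥ 181

For margin E ≤ 4.2:
n ≥ (z* · σ / E)²
n ≥ (1.645 · 34.3 / 4.2)²
n ≥ 180.48

Minimum n = 181 (rounding up)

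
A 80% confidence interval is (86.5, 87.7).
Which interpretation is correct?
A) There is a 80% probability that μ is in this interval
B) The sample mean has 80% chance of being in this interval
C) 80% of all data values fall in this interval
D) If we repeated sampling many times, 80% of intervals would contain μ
D

A) Wrong — μ is fixed; the randomness lives in the interval, not in μ.
B) Wrong — x̄ is observed and sits in the interval by construction.
C) Wrong — a CI is about the parameter μ, not individual data values.
D) Correct — this is the frequentist long-run coverage interpretation.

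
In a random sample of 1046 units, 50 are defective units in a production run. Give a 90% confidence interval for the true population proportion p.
(0.037, 0.059)

Proportion CI:
p̂ = 50/1046 = 0.04780
SE = √(p̂(1-p̂)/n) = √(0.04780 · 0.95220 / 1046) = 0.00660

z* = 1.645
Margin = z* · SE = 1.645 · 0.00660 = 0.0109

CI: 0.04780 ± 0.0109 = (0.037, 0.059)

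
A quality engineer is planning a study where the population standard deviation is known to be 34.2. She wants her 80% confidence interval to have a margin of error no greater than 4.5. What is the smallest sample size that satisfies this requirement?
n ≥ 95

For margin E ≤ 4.5:
n ≥ (z* · σ / E)²
n ≥ (1.282 · 34.2 / 4.5)²
n ≥ 94.93

Minimum n = 95 (rounding up)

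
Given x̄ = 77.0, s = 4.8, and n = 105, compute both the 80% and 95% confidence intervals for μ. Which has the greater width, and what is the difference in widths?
95% CI is wider by 0.65

df = 104
80% CI: t* = 1.290, (76.40, 77.60), width = 2 · t* · s/√n = 1.21
95% CI: t* = 1.983, (76.07, 77.93), width = 2 · t* · s/√n = 1.86

The 95% CI is wider by 1.86 - 1.21 = 0.65.
Higher confidence requires a wider interval.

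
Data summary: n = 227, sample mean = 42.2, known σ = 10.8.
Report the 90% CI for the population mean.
(41.02, 43.38)

z-interval (σ known):
z* = 1.645 for 90% confidence

Margin of error = z* · σ/√n = 1.645 · 10.8/√227 = 1.18

CI: (42.2 - 1.18, 42.2 + 1.18) = (41.02, 43.38)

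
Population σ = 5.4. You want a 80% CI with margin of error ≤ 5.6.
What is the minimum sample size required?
n ≥ 2

For margin E ≤ 5.6:
n ≥ (z* · σ / E)²
n ≥ (1.282 · 5.4 / 5.6)²
n ≥ 1.53

Minimum n = 2 (rounding up)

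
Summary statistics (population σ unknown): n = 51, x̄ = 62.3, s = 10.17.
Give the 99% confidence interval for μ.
(58.49, 66.11)

t-interval (σ unknown):
df = n - 1 = 50
t* = 2.678 for 99% confidence

Margin of error = t* · s/√n = 2.678 · 10.17/√51 = 3.81

CI: (58.49, 66.11)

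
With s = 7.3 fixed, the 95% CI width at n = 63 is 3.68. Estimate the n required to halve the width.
n ≈ 252

CI width ∝ 1/√n
To reduce width by factor 2, need √n to grow by 2 → need 2² = 4 times as many samples.

Current: n = 63, width = 3.68
New: n = 252, width ≈ 1.81

Width reduced by factor of 3.68/1.81 = 2.03.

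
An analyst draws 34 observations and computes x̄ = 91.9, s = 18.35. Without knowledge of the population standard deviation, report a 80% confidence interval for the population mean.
(87.78, 96.02)

t-interval (σ unknown):
df = n - 1 = 33
t* = 1.308 for 80% confidence

Margin of error = t* · s/√n = 1.308 · 18.35/√34 = 4.12

CI: (87.78, 96.02)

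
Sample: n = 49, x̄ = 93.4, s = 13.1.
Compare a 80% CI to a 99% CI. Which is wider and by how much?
99% CI is wider by 5.18

df = 48
80% CI: t* = 1.299, (90.97, 95.83), width = 2 · t* · s/√n = 4.86
99% CI: t* = 2.682, (88.38, 98.42), width = 2 · t* · s/√n = 10.04

The 99% CI is wider by 10.04 - 4.86 = 5.18.
Higher confidence requires a wider interval.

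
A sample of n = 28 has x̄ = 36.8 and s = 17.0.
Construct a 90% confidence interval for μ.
(31.33, 42.27)

t-interval (σ unknown):
df = n - 1 = 27
t* = 1.703 for 90% confidence

Margin of error = t* · s/√n = 1.703 · 17.0/√28 = 5.47

CI: (31.33, 42.27)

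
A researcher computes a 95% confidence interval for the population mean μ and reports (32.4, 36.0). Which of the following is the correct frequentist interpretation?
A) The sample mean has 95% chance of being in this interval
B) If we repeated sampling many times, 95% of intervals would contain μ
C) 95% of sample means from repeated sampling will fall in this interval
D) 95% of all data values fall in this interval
B

A) Wrong — x̄ is observed and sits in the interval by construction.
B) Correct — this is the frequentist long-run coverage interpretation.
C) Wrong — coverage applies to intervals containing μ, not to future x̄ values.
D) Wrong — a CI is about the parameter μ, not individual data values.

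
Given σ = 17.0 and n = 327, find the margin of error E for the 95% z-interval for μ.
Margin of error = 1.84

Margin of error = z* · σ/√n
= 1.960 · 17.0/√327
= 1.960 · 17.0/18.0831
= 1.84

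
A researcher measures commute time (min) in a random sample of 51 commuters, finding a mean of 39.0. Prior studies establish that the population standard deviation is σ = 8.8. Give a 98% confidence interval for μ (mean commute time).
(36.13, 41.87)

z-interval (σ known):
z* = 2.326 for 98% confidence

Margin of error = z* · σ/√n = 2.326 · 8.8/√51 = 2.87

CI: (39.0 - 2.87, 39.0 + 2.87) = (36.13, 41.87)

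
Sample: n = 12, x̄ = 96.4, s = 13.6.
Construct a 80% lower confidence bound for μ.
μ ≥ 92.96

Lower bound (one-sided):
t* = 0.876 (one-sided for 80%)
Lower bound = x̄ - t* · s/√n = 96.4 - 0.876 · 13.6/√12 = 92.96

We are 80% confident that μ ≥ 92.96.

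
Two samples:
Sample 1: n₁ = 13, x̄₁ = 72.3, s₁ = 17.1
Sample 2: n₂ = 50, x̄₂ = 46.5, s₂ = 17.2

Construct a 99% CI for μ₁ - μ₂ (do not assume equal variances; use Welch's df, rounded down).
(10.46, 41.14)

Difference: x̄₁ - x̄₂ = 25.80
SE = √(s₁²/n₁ + s₂²/n₂) = √(17.1²/13 + 17.2²/50) = 5.3301
df = 18.82 → 18 (Welch–Satterthwaite, rounded down)
t* = 2.878

CI: 25.80 ± 2.878 · 5.3301 = 25.80 ± 15.34 = (10.46, 41.14)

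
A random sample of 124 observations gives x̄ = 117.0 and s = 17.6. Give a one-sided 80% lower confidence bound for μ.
μ ≥ 115.66

Lower bound (one-sided):
t* = 0.845 (one-sided for 80%)
Lower bound = x̄ - t* · s/√n = 117.0 - 0.845 · 17.6/√124 = 115.66

We are 80% confident that μ ≥ 115.66.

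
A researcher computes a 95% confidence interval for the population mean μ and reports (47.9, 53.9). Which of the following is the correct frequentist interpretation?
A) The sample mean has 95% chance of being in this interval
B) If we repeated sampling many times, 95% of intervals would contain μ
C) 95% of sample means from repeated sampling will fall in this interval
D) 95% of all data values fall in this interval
B

A) Wrong — x̄ is observed and sits in the interval by construction.
B) Correct — this is the frequentist long-run coverage interpretation.
C) Wrong — coverage applies to intervals containing μ, not to future x̄ values.
D) Wrong — a CI is about the parameter μ, not individual data values.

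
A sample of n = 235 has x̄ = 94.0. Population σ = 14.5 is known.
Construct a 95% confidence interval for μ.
(92.15, 95.85)

z-interval (σ known):
z* = 1.960 for 95% confidence

Margin of error = z* · σ/√n = 1.960 · 14.5/√235 = 1.85

CI: (94.0 - 1.85, 94.0 + 1.85) = (92.15, 95.85)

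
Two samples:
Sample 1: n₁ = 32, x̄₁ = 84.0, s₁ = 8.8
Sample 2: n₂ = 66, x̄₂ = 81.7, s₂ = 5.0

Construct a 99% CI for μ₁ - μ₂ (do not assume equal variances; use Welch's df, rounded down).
(-2.22, 6.82)

Difference: x̄₁ - x̄₂ = 2.30
SE = √(s₁²/n₁ + s₂²/n₂) = √(8.8²/32 + 5.0²/66) = 1.6730
df = 40.99 → 40 (Welch–Satterthwaite, rounded down)
t* = 2.704

CI: 2.30 ± 2.704 · 1.6730 = 2.30 ± 4.52 = (-2.22, 6.82)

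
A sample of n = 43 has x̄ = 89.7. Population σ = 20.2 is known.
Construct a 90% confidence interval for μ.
(84.63, 94.77)

z-interval (σ known):
z* = 1.645 for 90% confidence

Margin of error = z* · σ/√n = 1.645 · 20.2/√43 = 5.07

CI: (89.7 - 5.07, 89.7 + 5.07) = (84.63, 94.77)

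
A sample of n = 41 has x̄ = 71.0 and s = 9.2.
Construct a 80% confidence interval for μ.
(69.13, 72.87)

t-interval (σ unknown):
df = n - 1 = 40
t* = 1.303 for 80% confidence

Margin of error = t* · s/√n = 1.303 · 9.2/√41 = 1.87

CI: (69.13, 72.87)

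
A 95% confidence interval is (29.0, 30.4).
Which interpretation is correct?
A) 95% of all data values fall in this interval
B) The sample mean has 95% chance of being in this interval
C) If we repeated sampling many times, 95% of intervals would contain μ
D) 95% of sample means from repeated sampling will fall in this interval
C

A) Wrong — a CI is about the parameter μ, not individual data values.
B) Wrong — x̄ is observed and sits in the interval by construction.
C) Correct — this is the frequentist long-run coverage interpretation.
D) Wrong — coverage applies to intervals containing μ, not to future x̄ values.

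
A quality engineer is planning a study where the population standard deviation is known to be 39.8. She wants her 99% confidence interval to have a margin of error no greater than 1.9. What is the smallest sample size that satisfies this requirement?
n ≥ 2912

For margin E ≤ 1.9:
n ≥ (z* · σ / E)²
n ≥ (2.576 · 39.8 / 1.9)²
n ≥ 2911.73

Minimum n = 2912 (rounding up)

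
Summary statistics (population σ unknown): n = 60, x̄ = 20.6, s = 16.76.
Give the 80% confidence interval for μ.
(17.80, 23.40)

t-interval (σ unknown):
df = n - 1 = 59
t* = 1.296 for 80% confidence

Margin of error = t* · s/√n = 1.296 · 16.76/√60 = 2.80

CI: (17.80, 23.40)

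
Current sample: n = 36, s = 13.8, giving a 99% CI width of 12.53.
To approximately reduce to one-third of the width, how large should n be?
n ≈ 324

CI width ∝ 1/√n
To reduce width by factor 3, need √n to grow by 3 → need 3² = 9 times as many samples.

Current: n = 36, width = 12.53
New: n = 324, width ≈ 3.97

Width reduced by factor of 12.53/3.97 = 3.16.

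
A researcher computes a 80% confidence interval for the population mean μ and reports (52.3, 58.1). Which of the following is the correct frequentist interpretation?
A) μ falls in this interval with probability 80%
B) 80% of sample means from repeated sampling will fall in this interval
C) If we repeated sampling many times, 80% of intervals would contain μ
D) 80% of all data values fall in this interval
C

A) Wrong — μ is fixed; the randomness lives in the interval, not in μ.
B) Wrong — coverage applies to intervals containing μ, not to future x̄ values.
C) Correct — this is the frequentist long-run coverage interpretation.
D) Wrong — a CI is about the parameter μ, not individual data values.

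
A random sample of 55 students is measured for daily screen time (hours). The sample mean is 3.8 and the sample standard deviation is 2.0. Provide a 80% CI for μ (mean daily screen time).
(3.45, 4.15)

t-interval (σ unknown):
df = n - 1 = 54
t* = 1.297 for 80% confidence

Margin of error = t* · s/√n = 1.297 · 2.0/√55 = 0.35

CI: (3.45, 4.15)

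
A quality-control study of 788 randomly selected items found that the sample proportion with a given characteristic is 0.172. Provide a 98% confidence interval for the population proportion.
(0.141, 0.203)

Proportion CI:
SE = √(p̂(1-p̂)/n) = √(0.172 · 0.828 / 788) = 0.01344

z* = 2.326
Margin = z* · SE = 2.326 · 0.01344 = 0.0313

CI: 0.172 ± 0.0313 = (0.141, 0.203)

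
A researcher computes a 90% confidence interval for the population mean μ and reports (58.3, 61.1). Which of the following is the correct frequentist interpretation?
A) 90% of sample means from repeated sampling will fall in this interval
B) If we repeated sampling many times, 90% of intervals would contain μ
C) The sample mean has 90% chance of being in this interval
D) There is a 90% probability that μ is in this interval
B

A) Wrong — coverage applies to intervals containing μ, not to future x̄ values.
B) Correct — this is the frequentist long-run coverage interpretation.
C) Wrong — x̄ is observed and sits in the interval by construction.
D) Wrong — μ is fixed; the randomness lives in the interval, not in μ.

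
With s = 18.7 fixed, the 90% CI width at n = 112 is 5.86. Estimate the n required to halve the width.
n ≈ 448

CI width ∝ 1/√n
To reduce width by factor 2, need √n to grow by 2 → need 2² = 4 times as many samples.

Current: n = 112, width = 5.86
New: n = 448, width ≈ 2.91

Width reduced by factor of 5.86/2.91 = 2.01.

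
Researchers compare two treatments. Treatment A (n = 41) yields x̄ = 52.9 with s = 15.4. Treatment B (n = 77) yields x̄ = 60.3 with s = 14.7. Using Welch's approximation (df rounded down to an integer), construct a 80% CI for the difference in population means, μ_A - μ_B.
(-11.19, -3.61)

Difference: x̄₁ - x̄₂ = -7.40
SE = √(s₁²/n₁ + s₂²/n₂) = √(15.4²/41 + 14.7²/77) = 2.9310
df = 78.50 → 78 (Welch–Satterthwaite, rounded down)
t* = 1.292

CI: -7.40 ± 1.292 · 2.9310 = -7.40 ± 3.79 = (-11.19, -3.61)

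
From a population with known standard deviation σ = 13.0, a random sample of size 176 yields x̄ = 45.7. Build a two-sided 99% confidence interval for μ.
(43.18, 48.22)

z-interval (σ known):
z* = 2.576 for 99% confidence

Margin of error = z* · σ/√n = 2.576 · 13.0/√176 = 2.52

CI: (45.7 - 2.52, 45.7 + 2.52) = (43.18, 48.22)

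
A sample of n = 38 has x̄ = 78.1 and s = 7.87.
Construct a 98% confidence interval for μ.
(75.00, 81.20)

t-interval (σ unknown):
df = n - 1 = 37
t* = 2.431 for 98% confidence

Margin of error = t* · s/√n = 2.431 · 7.87/√38 = 3.10

CI: (75.00, 81.20)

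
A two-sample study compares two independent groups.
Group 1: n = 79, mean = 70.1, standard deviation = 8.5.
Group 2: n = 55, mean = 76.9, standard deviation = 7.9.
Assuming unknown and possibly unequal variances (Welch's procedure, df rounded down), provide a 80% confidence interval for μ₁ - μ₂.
(-8.65, -4.95)

Difference: x̄₁ - x̄₂ = -6.80
SE = √(s₁²/n₁ + s₂²/n₂) = √(8.5²/79 + 7.9²/55) = 1.4315
df = 121.49 → 121 (Welch–Satterthwaite, rounded down)
t* = 1.289

CI: -6.80 ± 1.289 · 1.4315 = -6.80 ± 1.85 = (-8.65, -4.95)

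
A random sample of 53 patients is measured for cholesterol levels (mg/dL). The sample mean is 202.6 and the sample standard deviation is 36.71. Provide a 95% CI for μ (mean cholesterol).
(192.48, 212.72)

t-interval (σ unknown):
df = n - 1 = 52
t* = 2.007 for 95% confidence

Margin of error = t* · s/√n = 2.007 · 36.71/√53 = 10.12

CI: (192.48, 212.72)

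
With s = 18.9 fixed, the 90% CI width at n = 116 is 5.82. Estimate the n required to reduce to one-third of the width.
n ≈ 1044

CI width ∝ 1/√n
To reduce width by factor 3, need √n to grow by 3 → need 3² = 9 times as many samples.

Current: n = 116, width = 5.82
New: n = 1044, width ≈ 1.93

Width reduced by factor of 5.82/1.93 = 3.02.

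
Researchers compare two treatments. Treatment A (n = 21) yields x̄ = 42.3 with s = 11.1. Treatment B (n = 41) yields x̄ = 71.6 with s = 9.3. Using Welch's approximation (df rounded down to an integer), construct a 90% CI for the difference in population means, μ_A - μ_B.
(-34.08, -24.52)

Difference: x̄₁ - x̄₂ = -29.30
SE = √(s₁²/n₁ + s₂²/n₂) = √(11.1²/21 + 9.3²/41) = 2.8243
df = 34.72 → 34 (Welch–Satterthwaite, rounded down)
t* = 1.691

CI: -29.30 ± 1.691 · 2.8243 = -29.30 ± 4.78 = (-34.08, -24.52)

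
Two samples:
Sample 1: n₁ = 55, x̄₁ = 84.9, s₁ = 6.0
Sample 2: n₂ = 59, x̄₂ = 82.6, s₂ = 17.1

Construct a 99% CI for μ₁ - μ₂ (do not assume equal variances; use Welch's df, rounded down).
(-3.97, 8.57)

Difference: x̄₁ - x̄₂ = 2.30
SE = √(s₁²/n₁ + s₂²/n₂) = √(6.0²/55 + 17.1²/59) = 2.3687
df = 72.96 → 72 (Welch–Satterthwaite, rounded down)
t* = 2.646

CI: 2.30 ± 2.646 · 2.3687 = 2.30 ± 6.27 = (-3.97, 8.57)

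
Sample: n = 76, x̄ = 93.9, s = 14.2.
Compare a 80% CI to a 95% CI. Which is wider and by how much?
95% CI is wider by 2.28

df = 75
80% CI: t* = 1.293, (91.79, 96.01), width = 2 · t* · s/√n = 4.21
95% CI: t* = 1.992, (90.66, 97.14), width = 2 · t* · s/√n = 6.49

The 95% CI is wider by 6.49 - 4.21 = 2.28.
Higher confidence requires a wider interval.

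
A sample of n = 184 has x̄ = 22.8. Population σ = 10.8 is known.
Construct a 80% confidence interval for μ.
(21.78, 23.82)

z-interval (σ known):
z* = 1.282 for 80% confidence

Margin of error = z* · σ/√n = 1.282 · 10.8/√184 = 1.02

CI: (22.8 - 1.02, 22.8 + 1.02) = (21.78, 23.82)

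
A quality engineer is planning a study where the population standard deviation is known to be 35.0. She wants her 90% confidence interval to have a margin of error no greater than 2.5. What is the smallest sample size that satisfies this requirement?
n ≥ 531

For margin E ≤ 2.5:
n ≥ (z* · σ / E)²
n ≥ (1.645 · 35.0 / 2.5)²
n ≥ 530.38

Minimum n = 531 (rounding up)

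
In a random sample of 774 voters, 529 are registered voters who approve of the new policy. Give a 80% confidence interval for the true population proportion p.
(0.662, 0.705)

Proportion CI:
p̂ = 529/774 = 0.68346
SE = √(p̂(1-p̂)/n) = √(0.68346 · 0.31654 / 774) = 0.01672

z* = 1.282
Margin = z* · SE = 1.282 · 0.01672 = 0.0214

CI: 0.68346 ± 0.0214 = (0.662, 0.705)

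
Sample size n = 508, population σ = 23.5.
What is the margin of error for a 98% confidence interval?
Margin of error = 2.43

Margin of error = z* · σ/√n
= 2.326 · 23.5/√508
= 2.326 · 23.5/22.5389
= 2.43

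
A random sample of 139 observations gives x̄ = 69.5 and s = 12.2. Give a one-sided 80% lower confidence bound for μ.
μ ≥ 68.63

Lower bound (one-sided):
t* = 0.844 (one-sided for 80%)
Lower bound = x̄ - t* · s/√n = 69.5 - 0.844 · 12.2/√139 = 68.63

We are 80% confident that μ ≥ 68.63.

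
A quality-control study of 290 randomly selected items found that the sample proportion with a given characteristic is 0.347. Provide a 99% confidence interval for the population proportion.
(0.275, 0.419)

Proportion CI:
SE = √(p̂(1-p̂)/n) = √(0.347 · 0.653 / 290) = 0.02795

z* = 2.576
Margin = z* · SE = 2.576 · 0.02795 = 0.0720

CI: 0.347 ± 0.0720 = (0.275, 0.419)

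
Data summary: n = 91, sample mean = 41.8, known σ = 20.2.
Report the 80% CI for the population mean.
(39.09, 44.51)

z-interval (σ known):
z* = 1.282 for 80% confidence

Margin of error = z* · σ/√n = 1.282 · 20.2/√91 = 2.71

CI: (41.8 - 2.71, 41.8 + 2.71) = (39.09, 44.51)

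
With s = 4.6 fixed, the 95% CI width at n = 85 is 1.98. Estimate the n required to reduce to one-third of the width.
n ≈ 765

CI width ∝ 1/√n
To reduce width by factor 3, need √n to grow by 3 → need 3² = 9 times as many samples.

Current: n = 85, width = 1.98
New: n = 765, width ≈ 0.65

Width reduced by factor of 1.98/0.65 = 3.05.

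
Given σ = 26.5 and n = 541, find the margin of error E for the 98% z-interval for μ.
Margin of error = 2.65

Margin of error = z* · σ/√n
= 2.326 · 26.5/√541
= 2.326 · 26.5/23.2594
= 2.65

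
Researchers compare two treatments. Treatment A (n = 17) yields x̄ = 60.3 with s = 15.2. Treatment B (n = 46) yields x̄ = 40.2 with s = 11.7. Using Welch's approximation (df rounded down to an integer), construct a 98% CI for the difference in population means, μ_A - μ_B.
(9.92, 30.28)

Difference: x̄₁ - x̄₂ = 20.10
SE = √(s₁²/n₁ + s₂²/n₂) = √(15.2²/17 + 11.7²/46) = 4.0702
df = 23.38 → 23 (Welch–Satterthwaite, rounded down)
t* = 2.500

CI: 20.10 ± 2.500 · 4.0702 = 20.10 ± 10.18 = (9.92, 30.28)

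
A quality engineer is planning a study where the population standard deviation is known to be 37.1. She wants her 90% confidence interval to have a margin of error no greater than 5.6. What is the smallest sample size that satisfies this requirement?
n ≥ 119

For margin E ≤ 5.6:
n ≥ (z* · σ / E)²
n ≥ (1.645 · 37.1 / 5.6)²
n ≥ 118.77

Minimum n = 119 (rounding up)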